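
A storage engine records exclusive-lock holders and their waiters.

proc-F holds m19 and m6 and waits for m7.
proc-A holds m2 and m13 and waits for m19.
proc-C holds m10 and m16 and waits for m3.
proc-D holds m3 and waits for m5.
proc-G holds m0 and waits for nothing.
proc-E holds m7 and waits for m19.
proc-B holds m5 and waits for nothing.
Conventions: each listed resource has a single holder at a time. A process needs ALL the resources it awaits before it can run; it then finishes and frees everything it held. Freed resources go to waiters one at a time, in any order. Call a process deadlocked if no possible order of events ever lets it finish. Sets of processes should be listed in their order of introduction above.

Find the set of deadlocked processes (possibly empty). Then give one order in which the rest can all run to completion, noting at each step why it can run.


The deadlocked set is proc-F, proc-A and proc-E.
Key observation: the wait chain closes on itself along proc-F -> proc-E -> proc-F; proc-A waits into the deadlock from upstream.
One completion order for the rest: proc-B, proc-D, proc-G, proc-C.
Step-by-step check:
  proc-B: no waits; runs immediately, freeing m5
  proc-D: everything it awaited (m5) is free; runs, freeing m3
  proc-G: no waits; runs immediately, freeing m0
  proc-C: everything it awaited (m3) is free; runs, freeing m10 and m16


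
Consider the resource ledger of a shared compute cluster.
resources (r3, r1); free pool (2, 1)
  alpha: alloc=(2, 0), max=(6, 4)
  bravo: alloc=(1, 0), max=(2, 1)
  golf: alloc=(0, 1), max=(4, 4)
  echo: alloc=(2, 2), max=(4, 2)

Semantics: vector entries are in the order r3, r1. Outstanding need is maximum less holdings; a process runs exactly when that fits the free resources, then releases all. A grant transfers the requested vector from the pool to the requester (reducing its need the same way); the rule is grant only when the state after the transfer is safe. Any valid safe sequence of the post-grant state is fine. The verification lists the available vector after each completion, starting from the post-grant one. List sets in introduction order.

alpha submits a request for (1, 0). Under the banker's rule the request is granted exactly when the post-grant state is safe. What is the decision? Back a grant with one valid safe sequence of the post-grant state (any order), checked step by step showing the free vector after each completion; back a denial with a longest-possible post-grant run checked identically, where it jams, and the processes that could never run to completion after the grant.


GRANT: granting preserves safety; a valid post-grant sequence is bravo, echo, golf, alpha.
Key observation: even at the reduced pool (1, 1), bravo fits immediately, so safety survives the grant.
Check on the post-grant state, step by step:
  pool = (1, 1)
  bravo: need (1, 1) fits (1, 1); releases (1, 0), pool now (2, 1)
  echo: need (2, 0) fits (2, 1); releases (2, 2), pool now (4, 3)
  golf: need (4, 3) fits (4, 3); releases (0, 1), pool now (4, 4)
  alpha: need (3, 4) fits (4, 4); releases (3, 0), pool now (7, 4)


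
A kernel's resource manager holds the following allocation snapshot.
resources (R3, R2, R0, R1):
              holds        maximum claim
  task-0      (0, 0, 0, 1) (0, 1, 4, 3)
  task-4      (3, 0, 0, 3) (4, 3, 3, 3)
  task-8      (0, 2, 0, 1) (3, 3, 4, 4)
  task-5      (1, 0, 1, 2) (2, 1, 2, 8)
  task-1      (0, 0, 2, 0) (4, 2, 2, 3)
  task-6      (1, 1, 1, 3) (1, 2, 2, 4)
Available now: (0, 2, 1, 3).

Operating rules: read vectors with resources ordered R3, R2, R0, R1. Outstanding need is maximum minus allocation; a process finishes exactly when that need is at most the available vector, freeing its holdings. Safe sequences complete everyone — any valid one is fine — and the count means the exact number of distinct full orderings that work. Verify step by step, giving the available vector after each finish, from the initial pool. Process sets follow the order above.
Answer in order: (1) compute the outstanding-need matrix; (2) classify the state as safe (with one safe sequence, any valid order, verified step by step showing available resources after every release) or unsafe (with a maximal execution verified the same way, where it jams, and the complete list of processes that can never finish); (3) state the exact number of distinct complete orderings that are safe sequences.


(1) Remaining need (order R3, R2, R0, R1):
  task-0: (0, 1, 4, 2)
  task-4: (1, 3, 3, 0)
  task-8: (3, 1, 4, 3)
  task-5: (1, 1, 1, 6)
  task-1: (4, 2, 0, 3)
  task-6: (0, 1, 1, 1)
(2) SAFE — a valid safe sequence is task-6, task-5, task-4, task-1, task-8, task-0.
Key observation: task-6 marks the first exact bind of the order: its need (0, 1, 1, 1) fits the free (0, 2, 1, 3) with zero slack on a requested resource.
Step-by-step check:
  pool = (0, 2, 1, 3)
  task-6 needs (0, 1, 1, 1) <= (0, 2, 1, 3) -> finishes; pool += (1, 1, 1, 3) = (1, 3, 2, 6)
  task-5 needs (1, 1, 1, 6) <= (1, 3, 2, 6) -> finishes; pool += (1, 0, 1, 2) = (2, 3, 3, 8)
  task-4 needs (1, 3, 3, 0) <= (2, 3, 3, 8) -> finishes; pool += (3, 0, 0, 3) = (5, 3, 3, 11)
  task-1 needs (4, 2, 0, 3) <= (5, 3, 3, 11) -> finishes; pool += (0, 0, 2, 0) = (5, 3, 5, 11)
  task-8 needs (3, 1, 4, 3) <= (5, 3, 5, 11) -> finishes; pool += (0, 2, 0, 1) = (5, 5, 5, 12)
  task-0 needs (0, 1, 4, 2) <= (5, 5, 5, 12) -> finishes; pool += (0, 0, 0, 1) = (5, 5, 5, 13)
(3) Precisely 2 of the possible complete orderings are safe sequences.


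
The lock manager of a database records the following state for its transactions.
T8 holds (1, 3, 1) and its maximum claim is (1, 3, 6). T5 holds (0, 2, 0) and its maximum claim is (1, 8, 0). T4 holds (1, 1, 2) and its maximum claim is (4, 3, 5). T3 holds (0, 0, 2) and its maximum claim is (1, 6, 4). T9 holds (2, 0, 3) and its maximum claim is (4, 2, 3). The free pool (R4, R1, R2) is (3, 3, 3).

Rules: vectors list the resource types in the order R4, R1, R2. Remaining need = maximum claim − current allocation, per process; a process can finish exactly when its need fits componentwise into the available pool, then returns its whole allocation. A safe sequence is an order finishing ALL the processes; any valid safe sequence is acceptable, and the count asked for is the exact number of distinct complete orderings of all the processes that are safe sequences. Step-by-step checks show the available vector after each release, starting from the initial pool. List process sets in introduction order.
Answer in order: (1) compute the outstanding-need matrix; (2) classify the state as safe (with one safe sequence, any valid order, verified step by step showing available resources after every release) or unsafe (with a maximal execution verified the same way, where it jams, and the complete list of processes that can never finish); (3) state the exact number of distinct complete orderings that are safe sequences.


(1) Outstanding need per process (order R4, R1, R2):
  T8: (0, 0, 5)
  T5: (1, 6, 0)
  T4: (3, 2, 3)
  T3: (1, 6, 2)
  T9: (2, 2, 0)
(2) SAFE — a valid safe sequence is T9, T8, T4, T3, T5.
Key observation: every step clears its requested resources with room to spare; the minimum clearance is 1, first at T9 — (2, 2, 0) vs (3, 3, 3) free.
Walking it through:
  pool = (3, 3, 3)
  T9 needs (2, 2, 0) <= (3, 3, 3) -> finishes; pool += (2, 0, 3) = (5, 3, 6)
  T8 needs (0, 0, 5) <= (5, 3, 6) -> finishes; pool += (1, 3, 1) = (6, 6, 7)
  T4 needs (3, 2, 3) <= (6, 6, 7) -> finishes; pool += (1, 1, 2) = (7, 7, 9)
  T3 needs (1, 6, 2) <= (7, 7, 9) -> finishes; pool += (0, 0, 2) = (7, 7, 11)
  T5 needs (1, 6, 0) <= (7, 7, 11) -> finishes; pool += (0, 2, 0) = (7, 9, 11)
(3) Precisely 16 of the possible complete orderings are safe sequences.


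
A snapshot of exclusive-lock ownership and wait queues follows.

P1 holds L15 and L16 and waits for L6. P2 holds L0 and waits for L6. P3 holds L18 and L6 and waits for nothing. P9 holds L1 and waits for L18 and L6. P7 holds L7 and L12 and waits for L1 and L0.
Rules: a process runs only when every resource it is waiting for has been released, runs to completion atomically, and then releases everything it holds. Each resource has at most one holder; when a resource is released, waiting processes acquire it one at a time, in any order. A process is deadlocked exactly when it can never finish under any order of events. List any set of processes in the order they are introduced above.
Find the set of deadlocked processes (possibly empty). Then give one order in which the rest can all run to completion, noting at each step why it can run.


The deadlocked set is empty.
Key observation: the wait graph is acyclic; completion cascades from the unblocked processes through everyone else.
The rest can finish in the order P3, P2, P9, P7, P1.
Step-by-step check:
  P3 waits on nothing -> runs at once and releases L18 and L6
  run P2 (all its waits — L6 — are resolved); releases L0
  run P9 (all its waits — L18 and L6 — are resolved); releases L1
  run P7 (all its waits — L1 and L0 — are resolved); releases L7 and L12
  run P1 (all its waits — L6 — are resolved); releases L15 and L16


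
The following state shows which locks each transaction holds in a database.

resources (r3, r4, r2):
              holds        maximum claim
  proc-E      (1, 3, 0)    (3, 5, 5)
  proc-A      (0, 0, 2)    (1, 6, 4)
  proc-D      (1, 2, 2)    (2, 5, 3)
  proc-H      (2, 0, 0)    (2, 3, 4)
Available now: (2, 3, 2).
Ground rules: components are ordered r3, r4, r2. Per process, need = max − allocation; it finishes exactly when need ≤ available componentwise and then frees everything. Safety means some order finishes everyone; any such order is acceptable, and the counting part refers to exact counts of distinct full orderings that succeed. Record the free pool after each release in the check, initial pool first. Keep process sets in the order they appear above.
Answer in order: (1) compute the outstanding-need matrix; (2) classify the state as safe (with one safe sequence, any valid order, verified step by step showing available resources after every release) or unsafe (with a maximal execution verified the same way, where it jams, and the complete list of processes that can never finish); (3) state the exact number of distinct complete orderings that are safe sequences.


(1) Need matrix, components ordered r3, r4, r2:
  proc-E: (2, 2, 5)
  proc-A: (1, 6, 2)
  proc-D: (1, 3, 1)
  proc-H: (0, 3, 4)
(2) UNSAFE — no complete ordering exists.
Key observation: after proc-D, proc-H the pool peaks at (5, 5, 4), and each blocked process is short somewhere: proc-E on r2; proc-A on r4.
A maximal execution: proc-D, proc-H — then nothing else fits. Check, step by step:
  pool = (2, 3, 2)
  run proc-D (needs (1, 3, 1), free (2, 3, 2)); after release of (1, 2, 2) the pool is (3, 5, 4)
  run proc-H (needs (0, 3, 4), free (3, 5, 4)); after release of (2, 0, 0) the pool is (5, 5, 4)
  proc-E cannot run: need (2, 2, 5) vs free (5, 5, 4) (insufficient r2)
  proc-A cannot run: need (1, 6, 2) vs free (5, 5, 4) (insufficient r4)
Processes that can never finish: proc-E and proc-A.
(3) The exact count: 0 of the possible complete orderings are safe sequences.


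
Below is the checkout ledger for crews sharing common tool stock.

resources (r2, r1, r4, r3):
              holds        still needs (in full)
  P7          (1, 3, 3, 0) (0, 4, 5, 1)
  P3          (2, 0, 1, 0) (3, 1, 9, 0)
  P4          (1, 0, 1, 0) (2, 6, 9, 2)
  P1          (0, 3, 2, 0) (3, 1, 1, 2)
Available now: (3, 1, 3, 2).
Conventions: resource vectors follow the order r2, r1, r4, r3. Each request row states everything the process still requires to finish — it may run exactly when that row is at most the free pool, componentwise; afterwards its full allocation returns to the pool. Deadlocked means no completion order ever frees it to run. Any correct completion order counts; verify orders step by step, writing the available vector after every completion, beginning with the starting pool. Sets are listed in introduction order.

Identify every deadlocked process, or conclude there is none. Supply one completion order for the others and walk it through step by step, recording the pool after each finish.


The deadlocked set is P3 and P4.
Key observation: after P1, P7 complete, (4, 7, 8, 2) is the best the pool ever gets, yet each leftover process wants more r4.
A valid finishing order for the others: P1, P7. Walking it through:
  pool = (3, 1, 3, 2)
  run P1 (needs (3, 1, 1, 2), free (3, 1, 3, 2)); after release of (0, 3, 2, 0) the pool is (3, 4, 5, 2)
  run P7 (needs (0, 4, 5, 1), free (3, 4, 5, 2)); after release of (1, 3, 3, 0) the pool is (4, 7, 8, 2)
None of the blocked processes ever fits:
  P3 still needs (3, 1, 9, 0) but only (4, 7, 8, 2) is free — short on r4
  P4 still needs (2, 6, 9, 2) but only (4, 7, 8, 2) is free — short on r4


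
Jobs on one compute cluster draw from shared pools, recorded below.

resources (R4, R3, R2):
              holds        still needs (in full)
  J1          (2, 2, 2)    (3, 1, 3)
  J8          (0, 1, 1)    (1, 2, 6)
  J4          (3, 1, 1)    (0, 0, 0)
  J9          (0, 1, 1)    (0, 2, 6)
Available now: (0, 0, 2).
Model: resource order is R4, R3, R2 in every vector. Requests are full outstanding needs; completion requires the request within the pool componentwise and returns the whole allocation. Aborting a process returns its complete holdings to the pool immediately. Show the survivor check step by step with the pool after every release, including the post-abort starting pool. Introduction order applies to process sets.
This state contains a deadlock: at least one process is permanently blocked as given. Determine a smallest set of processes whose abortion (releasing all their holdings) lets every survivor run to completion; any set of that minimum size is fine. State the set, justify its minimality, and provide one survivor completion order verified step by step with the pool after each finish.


The answer: abort J8.
Key observation: aborting J8 returns (0, 1, 1), and J9 — hopeless before — runs at step 3 with the returned capacity in the pool.
Minimality: the empty abort set fails — the state is deadlocked as it stands.
Survivors finish in the order: J4, J1, J9. Check, step by step (pool after the aborts first):
  pool = (0, 1, 3)
  J4 needs (0, 0, 0) <= (0, 1, 3) -> finishes; pool += (3, 1, 1) = (3, 2, 4)
  J1 needs (3, 1, 3) <= (3, 2, 4) -> finishes; pool += (2, 2, 2) = (5, 4, 6)
  J9 needs (0, 2, 6) <= (5, 4, 6) -> finishes; pool += (0, 1, 1) = (5, 5, 7)


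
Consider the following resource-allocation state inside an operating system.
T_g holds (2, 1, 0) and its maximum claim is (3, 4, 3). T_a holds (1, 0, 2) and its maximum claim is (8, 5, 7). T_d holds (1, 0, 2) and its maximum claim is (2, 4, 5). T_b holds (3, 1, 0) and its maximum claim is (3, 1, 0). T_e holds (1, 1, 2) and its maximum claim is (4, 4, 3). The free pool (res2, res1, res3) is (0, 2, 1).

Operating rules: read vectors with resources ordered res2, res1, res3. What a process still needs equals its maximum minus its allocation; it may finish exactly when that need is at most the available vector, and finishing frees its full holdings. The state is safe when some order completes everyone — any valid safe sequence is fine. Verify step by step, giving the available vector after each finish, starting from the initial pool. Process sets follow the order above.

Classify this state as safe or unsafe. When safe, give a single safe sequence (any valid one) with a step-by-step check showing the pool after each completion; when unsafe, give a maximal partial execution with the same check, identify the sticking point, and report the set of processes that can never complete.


SAFE. One safe sequence: T_b, T_e, T_g, T_d, T_a.
Key observation: at T_e the run first touches a limit — (3, 3, 1) against (3, 3, 1), exact on a resource it actually requests.
Walking it through:
  pool = (0, 2, 1)
  run T_b (needs (0, 0, 0), free (0, 2, 1)); after release of (3, 1, 0) the pool is (3, 3, 1)
  run T_e (needs (3, 3, 1), free (3, 3, 1)); after release of (1, 1, 2) the pool is (4, 4, 3)
  run T_g (needs (1, 3, 3), free (4, 4, 3)); after release of (2, 1, 0) the pool is (6, 5, 3)
  run T_d (needs (1, 4, 3), free (6, 5, 3)); after release of (1, 0, 2) the pool is (7, 5, 5)
  run T_a (needs (7, 5, 5), free (7, 5, 5)); after release of (1, 0, 2) the pool is (8, 5, 7)


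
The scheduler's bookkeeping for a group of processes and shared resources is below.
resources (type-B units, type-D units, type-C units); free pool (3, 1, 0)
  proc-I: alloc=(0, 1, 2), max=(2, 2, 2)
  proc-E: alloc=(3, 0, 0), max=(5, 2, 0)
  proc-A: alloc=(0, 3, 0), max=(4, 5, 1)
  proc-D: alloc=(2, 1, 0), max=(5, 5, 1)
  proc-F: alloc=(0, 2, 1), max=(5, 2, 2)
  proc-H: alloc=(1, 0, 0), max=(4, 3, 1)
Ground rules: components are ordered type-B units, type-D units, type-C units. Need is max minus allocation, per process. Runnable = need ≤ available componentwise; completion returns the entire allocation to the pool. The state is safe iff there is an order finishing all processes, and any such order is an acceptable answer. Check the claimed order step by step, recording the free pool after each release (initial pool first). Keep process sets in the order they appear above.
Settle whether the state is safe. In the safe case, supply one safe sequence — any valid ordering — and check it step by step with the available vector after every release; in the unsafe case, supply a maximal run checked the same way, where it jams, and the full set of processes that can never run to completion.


SAFE, for example via the order proc-I, proc-E, proc-F, proc-D, proc-A, proc-H.
Key observation: proc-I is the earliest step where a requested resource binds exactly: need (2, 1, 0), pool (3, 1, 0) at its turn.
Walking it through:
  pool = (3, 1, 0)
  proc-I: need (2, 1, 0) fits (3, 1, 0); releases (0, 1, 2), pool now (3, 2, 2)
  proc-E: need (2, 2, 0) fits (3, 2, 2); releases (3, 0, 0), pool now (6, 2, 2)
  proc-F: need (5, 0, 1) fits (6, 2, 2); releases (0, 2, 1), pool now (6, 4, 3)
  proc-D: need (3, 4, 1) fits (6, 4, 3); releases (2, 1, 0), pool now (8, 5, 3)
  proc-A: need (4, 2, 1) fits (8, 5, 3); releases (0, 3, 0), pool now (8, 8, 3)
  proc-H: need (3, 3, 1) fits (8, 8, 3); releases (1, 0, 0), pool now (9, 8, 3)


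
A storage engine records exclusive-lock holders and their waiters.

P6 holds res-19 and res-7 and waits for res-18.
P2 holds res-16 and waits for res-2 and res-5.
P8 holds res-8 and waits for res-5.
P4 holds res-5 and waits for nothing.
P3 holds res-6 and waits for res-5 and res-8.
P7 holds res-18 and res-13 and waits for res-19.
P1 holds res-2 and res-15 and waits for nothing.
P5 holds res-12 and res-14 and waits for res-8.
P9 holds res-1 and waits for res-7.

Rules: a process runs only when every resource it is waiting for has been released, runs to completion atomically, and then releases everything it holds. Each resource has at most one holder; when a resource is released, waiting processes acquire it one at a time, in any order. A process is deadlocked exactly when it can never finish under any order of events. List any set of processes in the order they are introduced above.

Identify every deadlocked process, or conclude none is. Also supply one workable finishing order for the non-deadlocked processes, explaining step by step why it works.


The deadlocked set is P6, P7 and P9.
Key observation: along P6 -> P7 -> P6, each member waits on what the next one holds — a deadlock; P9 waits into the deadlock from upstream.
One completion order for the rest: P4, P1, P8, P3, P5, P2.
Verifying each step:
  run P4 (it waits on nothing); releases res-5
  run P1 (it waits on nothing); releases res-2 and res-15
  run P8 (all its waits — res-5 — are resolved); releases res-8
  run P3 (all its waits — res-5 and res-8 — are resolved); releases res-6
  run P5 (all its waits — res-8 — are resolved); releases res-12 and res-14
  run P2 (all its waits — res-2 and res-5 — are resolved); releases res-16


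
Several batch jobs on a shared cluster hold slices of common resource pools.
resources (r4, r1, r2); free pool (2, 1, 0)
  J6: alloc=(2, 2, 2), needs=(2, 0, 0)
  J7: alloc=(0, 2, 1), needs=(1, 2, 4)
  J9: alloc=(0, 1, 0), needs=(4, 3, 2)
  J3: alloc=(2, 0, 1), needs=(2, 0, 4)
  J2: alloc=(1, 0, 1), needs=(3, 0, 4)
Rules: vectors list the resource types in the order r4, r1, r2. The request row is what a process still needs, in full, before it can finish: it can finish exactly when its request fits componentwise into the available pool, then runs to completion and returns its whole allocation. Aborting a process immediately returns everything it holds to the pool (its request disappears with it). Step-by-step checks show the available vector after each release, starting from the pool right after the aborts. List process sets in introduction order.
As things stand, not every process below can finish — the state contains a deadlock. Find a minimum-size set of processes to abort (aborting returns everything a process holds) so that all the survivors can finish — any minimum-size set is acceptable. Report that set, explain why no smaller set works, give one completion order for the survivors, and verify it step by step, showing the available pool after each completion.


Minimum abort set: J7 and J2.
Key observation: no ordering could ever have run J3 before the abort of J7 and J2; with (1, 2, 2) back in the pool it fits at step 3.
No one abort is enough; case by case: J6 alone leaves J7 blocked (short on r2); J7 alone leaves J3 blocked (short on r2); J9 alone leaves J7 blocked (short on r2); J3 alone leaves J7 blocked (short on r2); J2 alone leaves J7 blocked (short on r2).
The survivors complete as J6, J9, J3. Walking it through (starting from the post-abort pool):
  pool = (3, 3, 2)
  J6: need (2, 0, 0) fits (3, 3, 2); releases (2, 2, 2), pool now (5, 5, 4)
  J9: need (4, 3, 2) fits (5, 5, 4); releases (0, 1, 0), pool now (5, 6, 4)
  J3: need (2, 0, 4) fits (5, 6, 4); releases (2, 0, 1), pool now (7, 6, 5)


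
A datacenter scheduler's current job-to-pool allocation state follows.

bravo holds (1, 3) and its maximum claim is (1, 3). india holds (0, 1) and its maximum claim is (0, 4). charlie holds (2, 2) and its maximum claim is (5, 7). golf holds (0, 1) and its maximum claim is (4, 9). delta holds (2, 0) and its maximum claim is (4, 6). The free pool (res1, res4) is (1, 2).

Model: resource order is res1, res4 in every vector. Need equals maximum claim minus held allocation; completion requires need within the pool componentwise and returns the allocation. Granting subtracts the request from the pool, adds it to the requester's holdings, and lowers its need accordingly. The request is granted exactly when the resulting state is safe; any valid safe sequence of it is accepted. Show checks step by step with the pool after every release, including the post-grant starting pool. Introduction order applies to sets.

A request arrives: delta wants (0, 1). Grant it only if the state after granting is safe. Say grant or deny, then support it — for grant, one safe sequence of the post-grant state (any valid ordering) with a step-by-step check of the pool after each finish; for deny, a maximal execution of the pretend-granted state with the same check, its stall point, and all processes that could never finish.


GRANT. The post-grant state is safe; one safe sequence: bravo, india, delta, charlie, golf.
Key observation: the grant leaves (1, 1) free — enough for bravo, whose release restarts the cascade.
Verifying the post-grant state step by step:
  pool = (1, 1)
  bravo: need (0, 0) fits (1, 1); releases (1, 3), pool now (2, 4)
  india: need (0, 3) fits (2, 4); releases (0, 1), pool now (2, 5)
  delta: need (2, 5) fits (2, 5); releases (2, 1), pool now (4, 6)
  charlie: need (3, 5) fits (4, 6); releases (2, 2), pool now (6, 8)
  golf: need (4, 8) fits (6, 8); releases (0, 1), pool now (6, 9)


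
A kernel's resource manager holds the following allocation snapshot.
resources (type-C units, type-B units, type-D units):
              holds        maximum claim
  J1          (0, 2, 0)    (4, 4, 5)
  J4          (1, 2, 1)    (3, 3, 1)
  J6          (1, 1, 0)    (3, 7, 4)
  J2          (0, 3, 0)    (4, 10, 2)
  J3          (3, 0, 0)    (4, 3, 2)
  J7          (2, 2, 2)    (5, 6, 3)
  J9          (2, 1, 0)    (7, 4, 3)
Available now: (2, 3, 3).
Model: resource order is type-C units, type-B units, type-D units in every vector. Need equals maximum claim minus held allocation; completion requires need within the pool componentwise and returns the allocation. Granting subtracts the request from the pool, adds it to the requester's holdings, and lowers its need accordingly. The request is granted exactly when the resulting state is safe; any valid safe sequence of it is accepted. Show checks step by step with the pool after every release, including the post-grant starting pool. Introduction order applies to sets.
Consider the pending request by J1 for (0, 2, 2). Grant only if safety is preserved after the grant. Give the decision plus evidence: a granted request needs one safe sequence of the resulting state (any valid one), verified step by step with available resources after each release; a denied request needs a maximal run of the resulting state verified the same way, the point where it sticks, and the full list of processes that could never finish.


DENY: after the grant no complete ordering would exist.
Key observation: after J4, J3 the pool peaks at (6, 3, 2), and each blocked process is short somewhere: J1 on type-D units; J6 on type-B units, type-D units; J2 on type-B units; J7 on type-B units; J9 on type-D units.
On the post-grant state, J4, J3 is a maximal run — nothing extends it. Check, step by step:
  pool = (2, 1, 1)
  run J4 (needs (2, 1, 0), free (2, 1, 1)); after release of (1, 2, 1) the pool is (3, 3, 2)
  run J3 (needs (1, 3, 2), free (3, 3, 2)); after release of (3, 0, 0) the pool is (6, 3, 2)
  J1 still needs (4, 0, 3) but only (6, 3, 2) is free — short on type-D units
  J6 still needs (2, 6, 4) but only (6, 3, 2) is free — short on type-B units and type-D units
  J2 still needs (4, 7, 2) but only (6, 3, 2) is free — short on type-B units
  J7 still needs (3, 4, 1) but only (6, 3, 2) is free — short on type-B units
  J9 still needs (5, 3, 3) but only (6, 3, 2) is free — short on type-D units
Had the request been granted, J1, J6, J2, J7 and J9 could never finish.


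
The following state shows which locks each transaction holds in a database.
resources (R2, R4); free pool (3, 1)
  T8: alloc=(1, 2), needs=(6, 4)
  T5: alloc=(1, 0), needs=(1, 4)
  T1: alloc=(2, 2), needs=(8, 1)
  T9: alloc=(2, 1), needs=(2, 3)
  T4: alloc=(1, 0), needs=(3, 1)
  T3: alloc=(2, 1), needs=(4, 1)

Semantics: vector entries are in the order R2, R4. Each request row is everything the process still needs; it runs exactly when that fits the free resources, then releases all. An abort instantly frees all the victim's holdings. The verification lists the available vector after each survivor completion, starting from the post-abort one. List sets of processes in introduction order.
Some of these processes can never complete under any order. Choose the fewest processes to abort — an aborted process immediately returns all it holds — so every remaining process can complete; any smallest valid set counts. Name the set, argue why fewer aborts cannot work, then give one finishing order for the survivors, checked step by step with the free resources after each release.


Minimum abort set: T9.
Key observation: aborting T9 returns (2, 1), and T1 — hopeless before — runs at step 3 with the returned capacity in the pool.
Minimality: the empty abort set fails — the state is deadlocked as it stands.
Survivors finish in the order: T4, T3, T1, T5, T8. Check, step by step (pool after the aborts first):
  pool = (5, 2)
  T4 needs (3, 1) <= (5, 2) -> finishes; pool += (1, 0) = (6, 2)
  T3 needs (4, 1) <= (6, 2) -> finishes; pool += (2, 1) = (8, 3)
  T1 needs (8, 1) <= (8, 3) -> finishes; pool += (2, 2) = (10, 5)
  T5 needs (1, 4) <= (10, 5) -> finishes; pool += (1, 0) = (11, 5)
  T8 needs (6, 4) <= (11, 5) -> finishes; pool += (1, 2) = (12, 7)


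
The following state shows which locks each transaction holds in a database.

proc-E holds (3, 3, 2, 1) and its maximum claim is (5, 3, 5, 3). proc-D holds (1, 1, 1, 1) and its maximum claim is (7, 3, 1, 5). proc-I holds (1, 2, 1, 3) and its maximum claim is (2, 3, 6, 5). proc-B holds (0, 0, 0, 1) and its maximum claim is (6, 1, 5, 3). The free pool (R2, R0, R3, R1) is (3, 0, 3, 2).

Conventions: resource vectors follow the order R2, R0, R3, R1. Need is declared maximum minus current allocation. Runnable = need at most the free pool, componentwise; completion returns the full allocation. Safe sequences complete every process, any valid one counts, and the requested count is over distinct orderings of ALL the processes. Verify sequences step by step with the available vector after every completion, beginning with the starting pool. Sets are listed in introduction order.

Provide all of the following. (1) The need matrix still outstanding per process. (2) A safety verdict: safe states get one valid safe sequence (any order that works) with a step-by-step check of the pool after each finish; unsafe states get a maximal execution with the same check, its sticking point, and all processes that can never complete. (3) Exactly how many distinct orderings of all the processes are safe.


(1) Outstanding need per process (order R2, R0, R3, R1):
  proc-E: (2, 0, 3, 2)
  proc-D: (6, 2, 0, 4)
  proc-I: (1, 1, 5, 2)
  proc-B: (6, 1, 5, 2)
(2) The state is SAFE; one workable sequence: proc-E, proc-I, proc-D, proc-B.
Key observation: the first exact fit in this order is proc-E — it needs (2, 0, 3, 2) with (3, 0, 3, 2) free, meeting a requested resource to the last unit.
Walking it through:
  pool = (3, 0, 3, 2)
  proc-E needs (2, 0, 3, 2) <= (3, 0, 3, 2) -> finishes; pool += (3, 3, 2, 1) = (6, 3, 5, 3)
  proc-I needs (1, 1, 5, 2) <= (6, 3, 5, 3) -> finishes; pool += (1, 2, 1, 3) = (7, 5, 6, 6)
  proc-D needs (6, 2, 0, 4) <= (7, 5, 6, 6) -> finishes; pool += (1, 1, 1, 1) = (8, 6, 7, 7)
  proc-B needs (6, 1, 5, 2) <= (8, 6, 7, 7) -> finishes; pool += (0, 0, 0, 1) = (8, 6, 7, 8)
(3) Precisely 4 of the possible complete orderings are safe sequences.


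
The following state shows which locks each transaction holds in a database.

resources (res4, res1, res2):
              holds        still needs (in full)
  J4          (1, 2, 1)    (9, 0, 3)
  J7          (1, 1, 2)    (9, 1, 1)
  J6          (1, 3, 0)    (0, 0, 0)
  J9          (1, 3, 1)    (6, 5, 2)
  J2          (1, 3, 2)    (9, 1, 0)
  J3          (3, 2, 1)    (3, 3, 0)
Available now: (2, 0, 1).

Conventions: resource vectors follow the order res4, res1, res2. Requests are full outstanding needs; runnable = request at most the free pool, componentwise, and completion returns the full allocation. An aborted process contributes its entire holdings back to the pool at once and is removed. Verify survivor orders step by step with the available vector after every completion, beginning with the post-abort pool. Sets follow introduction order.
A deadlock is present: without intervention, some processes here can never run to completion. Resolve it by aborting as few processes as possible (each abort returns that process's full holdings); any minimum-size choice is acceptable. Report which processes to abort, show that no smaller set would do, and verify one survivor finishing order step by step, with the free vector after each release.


Minimum abort set: J7 and J2.
Key observation: the deadlocked J4 becomes finishable only because J7 and J2 released (2, 4, 4); it completes at step 4 below.
Minimality, checking each single-abort alternative: J4 alone leaves J7 blocked (short on res4); J7 alone leaves J4 blocked (short on res4); J6 alone leaves J4 blocked (short on res4); J9 alone leaves J4 blocked (short on res4); J2 alone leaves J4 blocked (short on res4); J3 alone leaves J4 blocked (short on res4).
Survivors finish in the order: J6, J3, J9, J4. Walking it through (pool after the aborts first):
  pool = (4, 4, 5)
  J6: need (0, 0, 0) fits (4, 4, 5); releases (1, 3, 0), pool now (5, 7, 5)
  J3: need (3, 3, 0) fits (5, 7, 5); releases (3, 2, 1), pool now (8, 9, 6)
  J9: need (6, 5, 2) fits (8, 9, 6); releases (1, 3, 1), pool now (9, 12, 7)
  J4: need (9, 0, 3) fits (9, 12, 7); releases (1, 2, 1), pool now (10, 14, 8)


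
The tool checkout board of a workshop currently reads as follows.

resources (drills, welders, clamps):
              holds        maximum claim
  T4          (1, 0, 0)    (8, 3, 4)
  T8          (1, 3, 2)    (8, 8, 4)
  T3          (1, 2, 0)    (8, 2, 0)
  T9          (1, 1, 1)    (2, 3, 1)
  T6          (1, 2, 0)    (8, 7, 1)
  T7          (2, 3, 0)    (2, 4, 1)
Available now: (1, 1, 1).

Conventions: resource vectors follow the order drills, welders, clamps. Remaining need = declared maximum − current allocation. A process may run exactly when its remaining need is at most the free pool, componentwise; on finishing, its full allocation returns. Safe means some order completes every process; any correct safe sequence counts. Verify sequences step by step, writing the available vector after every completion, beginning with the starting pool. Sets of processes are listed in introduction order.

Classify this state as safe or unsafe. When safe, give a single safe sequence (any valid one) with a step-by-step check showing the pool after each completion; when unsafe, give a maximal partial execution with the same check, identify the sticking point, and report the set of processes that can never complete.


UNSAFE — no complete ordering exists.
Key observation: after T7, T9 complete, (4, 5, 2) is the best the pool ever gets, yet each leftover process wants more drills.
The run T7, T9 cannot be extended any further. Walking it through:
  pool = (1, 1, 1)
  T7: need (0, 1, 1) fits (1, 1, 1); releases (2, 3, 0), pool now (3, 4, 1)
  T9: need (1, 2, 0) fits (3, 4, 1); releases (1, 1, 1), pool now (4, 5, 2)
  T4 cannot run: need (7, 3, 4) vs free (4, 5, 2) (insufficient drills and clamps)
  T8 cannot run: need (7, 5, 2) vs free (4, 5, 2) (insufficient drills)
  T3 cannot run: need (7, 0, 0) vs free (4, 5, 2) (insufficient drills)
  T6 cannot run: need (7, 5, 1) vs free (4, 5, 2) (insufficient drills)
Processes that can never finish: T4, T8, T3 and T6.


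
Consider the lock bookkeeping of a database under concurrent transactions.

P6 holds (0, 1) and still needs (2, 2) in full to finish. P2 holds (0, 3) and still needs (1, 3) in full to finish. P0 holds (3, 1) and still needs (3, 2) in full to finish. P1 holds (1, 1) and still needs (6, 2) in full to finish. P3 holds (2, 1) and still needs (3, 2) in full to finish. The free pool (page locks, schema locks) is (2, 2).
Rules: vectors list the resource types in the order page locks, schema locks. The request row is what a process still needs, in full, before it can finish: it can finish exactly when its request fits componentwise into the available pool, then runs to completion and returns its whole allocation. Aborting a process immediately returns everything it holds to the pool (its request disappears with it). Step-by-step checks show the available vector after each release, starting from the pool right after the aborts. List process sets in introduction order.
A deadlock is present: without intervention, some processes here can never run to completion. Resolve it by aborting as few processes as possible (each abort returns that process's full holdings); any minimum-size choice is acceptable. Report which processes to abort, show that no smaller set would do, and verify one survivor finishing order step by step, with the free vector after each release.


Minimum abort set: P0.
Key observation: P3 could never have finished before the abort; with (3, 1) returned by P0, it fits at step 1.
Why nothing smaller works: aborting no one leaves the state deadlocked as given.
The survivors complete as P3, P1, P2, P6. Verifying each step (starting from the post-abort pool):
  pool = (5, 3)
  P3 needs (3, 2) <= (5, 3) -> finishes; pool += (2, 1) = (7, 4)
  P1 needs (6, 2) <= (7, 4) -> finishes; pool += (1, 1) = (8, 5)
  P2 needs (1, 3) <= (8, 5) -> finishes; pool += (0, 3) = (8, 8)
  P6 needs (2, 2) <= (8, 8) -> finishes; pool += (0, 1) = (8, 9)


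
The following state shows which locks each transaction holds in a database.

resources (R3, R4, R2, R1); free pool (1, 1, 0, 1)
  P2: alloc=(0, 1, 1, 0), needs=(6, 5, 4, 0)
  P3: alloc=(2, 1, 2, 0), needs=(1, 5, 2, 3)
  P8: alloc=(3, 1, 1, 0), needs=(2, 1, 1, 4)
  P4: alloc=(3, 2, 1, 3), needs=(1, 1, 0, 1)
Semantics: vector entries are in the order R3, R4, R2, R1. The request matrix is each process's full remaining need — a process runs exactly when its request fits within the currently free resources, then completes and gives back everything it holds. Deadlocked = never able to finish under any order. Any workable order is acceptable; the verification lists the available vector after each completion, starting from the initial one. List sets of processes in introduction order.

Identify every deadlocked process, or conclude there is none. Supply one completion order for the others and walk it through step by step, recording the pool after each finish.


The deadlocked set is P2 and P3.
Key observation: R4 is the bottleneck — with P4, P8 done the pool holds (7, 4, 2, 4), short of every remaining need.
One completion order for the rest: P4, P8. Check, step by step:
  pool = (1, 1, 0, 1)
  run P4 (needs (1, 1, 0, 1), free (1, 1, 0, 1)); after release of (3, 2, 1, 3) the pool is (4, 3, 1, 4)
  run P8 (needs (2, 1, 1, 4), free (4, 3, 1, 4)); after release of (3, 1, 1, 0) the pool is (7, 4, 2, 4)
The blocked processes can never fit:
  P2 cannot run: need (6, 5, 4, 0) vs free (7, 4, 2, 4) (insufficient R4 and R2)
  P3 cannot run: need (1, 5, 2, 3) vs free (7, 4, 2, 4) (insufficient R4)


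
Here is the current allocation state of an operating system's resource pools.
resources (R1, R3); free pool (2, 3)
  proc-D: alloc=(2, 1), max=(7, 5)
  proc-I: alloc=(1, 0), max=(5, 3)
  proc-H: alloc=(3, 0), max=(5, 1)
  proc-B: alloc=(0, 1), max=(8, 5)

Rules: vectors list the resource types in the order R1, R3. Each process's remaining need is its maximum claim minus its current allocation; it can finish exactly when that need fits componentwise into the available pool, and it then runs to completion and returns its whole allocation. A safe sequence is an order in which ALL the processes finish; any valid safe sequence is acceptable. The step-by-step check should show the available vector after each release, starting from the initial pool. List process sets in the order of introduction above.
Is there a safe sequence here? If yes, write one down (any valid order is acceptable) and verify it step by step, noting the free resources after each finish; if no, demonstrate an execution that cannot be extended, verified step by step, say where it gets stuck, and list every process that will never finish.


UNSAFE — no complete ordering exists.
Key observation: even finishing proc-H, proc-I leaves just (6, 3) free — too little R3 for any of the remaining processes.
The run proc-H, proc-I cannot be extended any further. Verifying each step:
  pool = (2, 3)
  proc-H: need (2, 1) fits (2, 3); releases (3, 0), pool now (5, 3)
  proc-I: need (4, 3) fits (5, 3); releases (1, 0), pool now (6, 3)
  blocked: proc-D wants (5, 4), pool (6, 3) — not enough R3
  blocked: proc-B wants (8, 4), pool (6, 3) — not enough R1 and R3
Never able to finish: proc-D and proc-B.


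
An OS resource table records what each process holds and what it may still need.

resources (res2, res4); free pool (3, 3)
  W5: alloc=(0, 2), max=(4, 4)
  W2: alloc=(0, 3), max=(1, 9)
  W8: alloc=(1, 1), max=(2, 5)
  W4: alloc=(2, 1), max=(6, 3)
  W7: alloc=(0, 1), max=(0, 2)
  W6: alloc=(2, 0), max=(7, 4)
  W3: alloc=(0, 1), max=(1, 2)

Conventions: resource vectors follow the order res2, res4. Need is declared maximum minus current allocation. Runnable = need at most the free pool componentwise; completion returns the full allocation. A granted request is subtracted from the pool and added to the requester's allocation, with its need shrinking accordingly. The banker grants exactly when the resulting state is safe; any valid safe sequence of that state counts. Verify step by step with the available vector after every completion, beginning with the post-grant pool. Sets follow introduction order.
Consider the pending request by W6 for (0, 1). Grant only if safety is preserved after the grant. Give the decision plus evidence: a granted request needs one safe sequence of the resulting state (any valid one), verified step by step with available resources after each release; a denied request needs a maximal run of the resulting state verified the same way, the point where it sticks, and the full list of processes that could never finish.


GRANT — the state after the grant stays safe, e.g. via W3, W7, W8, W4, W6, W2, W5.
Key observation: the transfer keeps a workable pool ((3, 2)); W3 starts the safe sequence.
Step-by-step check of the post-grant state:
  pool = (3, 2)
  W3 needs (1, 1) <= (3, 2) -> finishes; pool += (0, 1) = (3, 3)
  W7 needs (0, 1) <= (3, 3) -> finishes; pool += (0, 1) = (3, 4)
  W8 needs (1, 4) <= (3, 4) -> finishes; pool += (1, 1) = (4, 5)
  W4 needs (4, 2) <= (4, 5) -> finishes; pool += (2, 1) = (6, 6)
  W6 needs (5, 3) <= (6, 6) -> finishes; pool += (2, 1) = (8, 7)
  W2 needs (1, 6) <= (8, 7) -> finishes; pool += (0, 3) = (8, 10)
  W5 needs (4, 2) <= (8, 10) -> finishes; pool += (0, 2) = (8, 12)
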